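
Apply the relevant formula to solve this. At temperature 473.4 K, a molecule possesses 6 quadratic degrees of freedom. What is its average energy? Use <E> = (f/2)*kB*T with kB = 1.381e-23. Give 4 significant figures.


Step 1: f/2 = 6/2 = 3
Step 2: kB*T = 1.381e-23 * 473.4 = 6.538e-21
Step 3: <E> = 3 * 6.538e-21 = 1.961e-20 J

1.961e-20


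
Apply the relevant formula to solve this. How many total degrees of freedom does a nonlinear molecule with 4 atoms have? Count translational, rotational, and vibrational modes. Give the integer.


Step 1: Translational DOF = 3
Step 2: Rotational DOF (nonlinear) = 3
Step 3: Vibrational DOF = 3*4 - 6 = 6
Step 4: Total = 3 + 3 + 6 = 12

12


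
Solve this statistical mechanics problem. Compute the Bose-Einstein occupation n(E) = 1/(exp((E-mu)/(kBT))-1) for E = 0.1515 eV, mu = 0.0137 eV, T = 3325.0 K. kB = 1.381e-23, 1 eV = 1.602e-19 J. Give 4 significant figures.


Step 1: (E - mu) = 0.1378 eV
Step 2: x = (E-mu)*eV/(kB*T) = 0.1378*1.602e-19/(1.381e-23*3325.0) = 0.4808
Step 3: exp(x) = 1.617
Step 4: n = 1/(exp(x)-1) = 1.62

1.62


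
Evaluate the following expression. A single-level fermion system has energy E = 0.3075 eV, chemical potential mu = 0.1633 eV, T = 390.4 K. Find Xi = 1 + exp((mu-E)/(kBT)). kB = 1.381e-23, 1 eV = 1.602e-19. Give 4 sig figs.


Step 1: (mu - E) = 0.1633 - 0.3075 = -0.1442 eV
Step 2: x = (mu-E)*eV/(kB*T) = -0.1442*1.602e-19/(1.381e-23*390.4) = -4.285
Step 3: exp(x) = 0.01378
Step 4: Xi = 1 + 0.01378 = 1.014

1.014


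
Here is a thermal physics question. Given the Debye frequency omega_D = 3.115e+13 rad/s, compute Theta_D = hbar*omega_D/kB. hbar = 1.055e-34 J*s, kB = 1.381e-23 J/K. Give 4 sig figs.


Step 1: hbar*omega_D = 1.055e-34 * 3.115e+13 = 3.286e-21 J
Step 2: Theta_D = 3.286e-21 / 1.381e-23
Step 3: Theta_D = 238 K

238


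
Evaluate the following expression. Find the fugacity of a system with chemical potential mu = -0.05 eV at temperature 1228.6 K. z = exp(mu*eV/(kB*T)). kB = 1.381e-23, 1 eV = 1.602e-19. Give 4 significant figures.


Step 1: Convert mu to Joules: -0.05*1.602e-19 = -8.01e-21 J
Step 2: kB*T = 1.381e-23*1228.6 = 1.697e-20 J
Step 3: mu/(kB*T) = -0.4721
Step 4: z = exp(-0.4721) = 0.6237

0.6237


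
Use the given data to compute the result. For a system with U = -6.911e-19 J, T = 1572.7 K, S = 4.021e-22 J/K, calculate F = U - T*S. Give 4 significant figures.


Step 1: T*S = 1572.7 * 4.021e-22 = 6.324e-19 J
Step 2: F = U - T*S = -6.911e-19 - 6.324e-19
Step 3: F = -1.323e-18 J

-1.323e-18


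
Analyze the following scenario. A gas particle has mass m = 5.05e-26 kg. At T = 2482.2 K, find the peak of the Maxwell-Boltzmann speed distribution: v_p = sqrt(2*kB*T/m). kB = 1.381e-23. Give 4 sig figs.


Step 1: Numerator = 2*kB*T = 2*1.381e-23*2482.2 = 6.856e-20
Step 2: Ratio = 6.856e-20 / 5.05e-26 = 1.358e+06
Step 3: v_p = sqrt(1.358e+06) = 1165 m/s

1165


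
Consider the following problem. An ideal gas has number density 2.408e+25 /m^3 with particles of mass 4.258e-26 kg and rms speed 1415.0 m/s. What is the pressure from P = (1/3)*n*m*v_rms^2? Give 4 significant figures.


Step 1: v_rms^2 = 1415.0^2 = 2.002e+06
Step 2: n*m = 2.408e+25*4.258e-26 = 1.025
Step 3: P = (1/3)*1.025*2.002e+06 = 6.843e+05 Pa

6.843e+05


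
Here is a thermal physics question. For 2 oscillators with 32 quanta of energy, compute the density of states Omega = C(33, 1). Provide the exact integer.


Step 1: Use binomial coefficient C(33, 1)
Step 2: Numerator = 33! / 32!
Step 3: Denominator = 1!
Step 4: Omega = 33

33


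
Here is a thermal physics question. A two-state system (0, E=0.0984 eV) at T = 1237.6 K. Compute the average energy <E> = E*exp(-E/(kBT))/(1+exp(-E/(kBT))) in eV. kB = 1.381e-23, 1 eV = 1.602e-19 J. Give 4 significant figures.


Step 1: beta*E = 0.0984*1.602e-19/(1.381e-23*1237.6) = 0.9223
Step 2: exp(-beta*E) = 0.3976
Step 3: <E> = 0.0984*0.3976/(1+0.3976) = 0.02799 eV

0.02799


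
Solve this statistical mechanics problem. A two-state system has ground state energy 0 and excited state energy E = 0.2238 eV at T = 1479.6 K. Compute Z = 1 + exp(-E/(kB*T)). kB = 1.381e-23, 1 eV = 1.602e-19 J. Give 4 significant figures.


Step 1: Compute beta*E = E*eV/(kB*T) = 0.2238*1.602e-19/(1.381e-23*1479.6) = 1.755
Step 2: exp(-beta*E) = exp(-1.755) = 0.173
Step 3: Z = 1 + 0.173 = 1.173

1.173


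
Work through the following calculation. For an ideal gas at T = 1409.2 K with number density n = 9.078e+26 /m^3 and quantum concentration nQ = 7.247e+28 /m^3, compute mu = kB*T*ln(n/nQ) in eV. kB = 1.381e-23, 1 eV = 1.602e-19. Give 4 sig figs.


Step 1: n/nQ = 9.078e+26/7.247e+28 = 0.01253
Step 2: ln(n/nQ) = -4.38
Step 3: mu = kB*T*ln(n/nQ) = 1.946e-20*-4.38 = -8.524e-20 J
Step 4: Convert to eV: -8.524e-20/1.602e-19 = -0.5321 eV

-0.5321


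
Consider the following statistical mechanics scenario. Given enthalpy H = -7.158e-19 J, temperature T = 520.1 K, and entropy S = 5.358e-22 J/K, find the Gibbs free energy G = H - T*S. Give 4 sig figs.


Step 1: T*S = 520.1 * 5.358e-22 = 2.787e-19 J
Step 2: G = H - T*S = -7.158e-19 - 2.787e-19
Step 3: G = -9.945e-19 J

-9.945e-19


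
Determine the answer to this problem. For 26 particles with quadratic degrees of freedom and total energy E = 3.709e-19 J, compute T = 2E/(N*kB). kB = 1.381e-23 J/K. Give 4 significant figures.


Step 1: Numerator = 2*E = 2*3.709e-19 = 7.418e-19 J
Step 2: Denominator = N*kB = 26*1.381e-23 = 3.591e-22
Step 3: T = 7.418e-19 / 3.591e-22 = 2066 K

2066


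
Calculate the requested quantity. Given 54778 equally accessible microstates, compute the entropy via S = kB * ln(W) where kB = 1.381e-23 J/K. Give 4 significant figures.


Step 1: ln(W) = ln(54778) = 10.91
Step 2: S = kB * ln(W) = 1.381e-23 * 10.91
Step 3: S = 1.507e-22 J/K

1.507e-22


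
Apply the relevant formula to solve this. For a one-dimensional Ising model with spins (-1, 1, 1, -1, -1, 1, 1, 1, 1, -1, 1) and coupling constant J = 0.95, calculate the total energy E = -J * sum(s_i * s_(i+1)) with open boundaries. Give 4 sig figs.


Step 1: Nearest-neighbor products: -1, 1, -1, 1, -1, 1, 1, 1, -1, -1
Step 2: Sum of products = 0
Step 3: E = -0.95 * 0 = 0

0


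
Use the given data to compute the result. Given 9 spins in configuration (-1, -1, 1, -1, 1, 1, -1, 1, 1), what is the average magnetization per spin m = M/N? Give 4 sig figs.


Step 1: Count up spins (+1): 5, down spins (-1): 4
Step 2: Total magnetization M = 5 - 4 = 1
Step 3: m = M/N = 1/9 = 0.1111

0.1111


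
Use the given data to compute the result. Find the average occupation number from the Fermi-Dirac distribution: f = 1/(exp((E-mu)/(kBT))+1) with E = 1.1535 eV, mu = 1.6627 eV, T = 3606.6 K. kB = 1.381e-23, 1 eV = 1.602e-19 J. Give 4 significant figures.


Step 1: (E - mu) = 1.1535 - 1.6627 = -0.5092 eV
Step 2: Convert: (E-mu)*eV = -8.157e-20 J
Step 3: x = (E-mu)*eV/(kB*T) = -1.638
Step 4: f = 1/(exp(-1.638)+1) = 0.8372

0.8372


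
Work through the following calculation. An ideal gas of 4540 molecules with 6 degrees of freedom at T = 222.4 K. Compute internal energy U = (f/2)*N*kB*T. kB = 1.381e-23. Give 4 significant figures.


Step 1: f/2 = 6/2 = 3.0
Step 2: N*kB*T = 4540*1.381e-23*222.4 = 1.394e-17
Step 3: U = 3.0 * 1.394e-17 = 4.183e-17 J

4.183e-17


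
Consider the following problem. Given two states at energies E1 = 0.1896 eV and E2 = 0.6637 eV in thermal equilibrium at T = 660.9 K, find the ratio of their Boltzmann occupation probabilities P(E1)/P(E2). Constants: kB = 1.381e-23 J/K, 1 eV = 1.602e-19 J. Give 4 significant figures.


Step 1: Compute energy difference dE = E1 - E2 = 0.1896 - 0.6637 = -0.4741 eV
Step 2: Convert to Joules: dE_J = -0.4741 * 1.602e-19 = -7.595e-20 J
Step 3: Compute exponent = -dE_J / (kB * T) = -(-7.595e-20) / (1.381e-23 * 660.9) = 8.322
Step 4: P(E1)/P(E2) = exp(8.322) = 4111

4111


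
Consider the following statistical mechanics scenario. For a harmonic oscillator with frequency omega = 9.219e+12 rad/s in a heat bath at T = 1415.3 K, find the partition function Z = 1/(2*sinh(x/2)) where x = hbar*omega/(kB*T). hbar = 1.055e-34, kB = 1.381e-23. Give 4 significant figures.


Step 1: Compute x = hbar*omega/(kB*T) = 1.055e-34*9.219e+12/(1.381e-23*1415.3) = 0.04976
Step 2: x/2 = 0.02488
Step 3: sinh(x/2) = 0.02488
Step 4: Z = 1/(2*0.02488) = 20.09

20.09


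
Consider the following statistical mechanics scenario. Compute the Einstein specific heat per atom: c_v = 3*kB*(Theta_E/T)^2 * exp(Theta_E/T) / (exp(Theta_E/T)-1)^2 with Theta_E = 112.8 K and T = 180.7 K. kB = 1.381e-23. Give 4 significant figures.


Step 1: x = Theta_E/T = 112.8/180.7 = 0.6242
Step 2: x^2 = 0.3897
Step 3: exp(x) = 1.867
Step 4: c_v = 3*1.381e-23*0.3897*1.867/(1.867-1)^2 = 4.011e-23

4.011e-23


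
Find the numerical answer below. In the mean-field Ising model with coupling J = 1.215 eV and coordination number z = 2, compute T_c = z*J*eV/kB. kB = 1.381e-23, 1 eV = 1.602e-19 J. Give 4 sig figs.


Step 1: z*J = 2*1.215 = 2.43 eV
Step 2: Convert to Joules: 2.43*1.602e-19 = 3.893e-19 J
Step 3: T_c = 3.893e-19 / 1.381e-23 = 2.819e+04 K

2.819e+04


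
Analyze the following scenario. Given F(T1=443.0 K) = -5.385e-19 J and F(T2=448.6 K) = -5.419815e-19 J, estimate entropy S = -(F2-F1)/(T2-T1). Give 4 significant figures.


Step 1: dF = F2 - F1 = -5.419815e-19 - (-5.385e-19) = -3.4815e-21 J
Step 2: dT = T2 - T1 = 448.6 - 443.0 = 5.6 K
Step 3: S = -dF/dT = -(-3.4815e-21)/5.6 = 6.217e-22 J/K

6.217e-22


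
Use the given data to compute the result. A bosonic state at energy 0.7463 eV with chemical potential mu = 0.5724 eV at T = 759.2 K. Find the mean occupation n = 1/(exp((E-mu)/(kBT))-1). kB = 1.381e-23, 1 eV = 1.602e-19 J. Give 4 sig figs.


Step 1: (E - mu) = 0.1739 eV
Step 2: x = (E-mu)*eV/(kB*T) = 0.1739*1.602e-19/(1.381e-23*759.2) = 2.657
Step 3: exp(x) = 14.26
Step 4: n = 1/(exp(x)-1) = 0.07544

0.07544


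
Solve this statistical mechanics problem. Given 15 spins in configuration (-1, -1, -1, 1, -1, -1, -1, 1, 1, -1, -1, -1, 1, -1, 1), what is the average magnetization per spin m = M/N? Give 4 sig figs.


Step 1: Count up spins (+1): 5, down spins (-1): 10
Step 2: Total magnetization M = 5 - 10 = -5
Step 3: m = M/N = -5/15 = -0.3333

-0.3333


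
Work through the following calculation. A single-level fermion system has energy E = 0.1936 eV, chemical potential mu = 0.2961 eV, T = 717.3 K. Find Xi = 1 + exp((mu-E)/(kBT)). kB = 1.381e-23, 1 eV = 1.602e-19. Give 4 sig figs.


Step 1: (mu - E) = 0.2961 - 0.1936 = 0.1025 eV
Step 2: x = (mu-E)*eV/(kB*T) = 0.1025*1.602e-19/(1.381e-23*717.3) = 1.658
Step 3: exp(x) = 5.247
Step 4: Xi = 1 + 5.247 = 6.247

6.247


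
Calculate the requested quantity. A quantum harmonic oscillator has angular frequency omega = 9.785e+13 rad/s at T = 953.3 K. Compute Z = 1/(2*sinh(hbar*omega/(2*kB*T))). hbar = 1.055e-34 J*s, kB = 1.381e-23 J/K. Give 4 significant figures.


Step 1: Compute x = hbar*omega/(kB*T) = 1.055e-34*9.785e+13/(1.381e-23*953.3) = 0.7841
Step 2: x/2 = 0.3921
Step 3: sinh(x/2) = 0.4022
Step 4: Z = 1/(2*0.4022) = 1.243

1.243


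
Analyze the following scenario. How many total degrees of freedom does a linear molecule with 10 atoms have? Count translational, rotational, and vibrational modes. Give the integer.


Step 1: Translational DOF = 3
Step 2: Rotational DOF (linear) = 2
Step 3: Vibrational DOF = 3*10 - 5 = 25
Step 4: Total = 3 + 2 + 25 = 30

30


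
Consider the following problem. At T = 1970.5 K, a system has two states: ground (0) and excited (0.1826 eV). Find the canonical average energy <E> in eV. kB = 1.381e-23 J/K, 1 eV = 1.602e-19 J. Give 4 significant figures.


Step 1: beta*E = 0.1826*1.602e-19/(1.381e-23*1970.5) = 1.075
Step 2: exp(-beta*E) = 0.3413
Step 3: <E> = 0.1826*0.3413/(1+0.3413) = 0.04646 eV

0.04646


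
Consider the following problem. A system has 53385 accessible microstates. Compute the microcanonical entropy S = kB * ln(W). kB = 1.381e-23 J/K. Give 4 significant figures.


Step 1: ln(W) = ln(53385) = 10.89
Step 2: S = kB * ln(W) = 1.381e-23 * 10.89
Step 3: S = 1.503e-22 J/K

1.503e-22


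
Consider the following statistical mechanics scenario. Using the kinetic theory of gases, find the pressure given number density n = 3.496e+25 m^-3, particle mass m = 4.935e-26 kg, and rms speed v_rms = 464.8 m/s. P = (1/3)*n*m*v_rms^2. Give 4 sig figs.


Step 1: v_rms^2 = 464.8^2 = 2.16e+05
Step 2: n*m = 3.496e+25*4.935e-26 = 1.725
Step 3: P = (1/3)*1.725*2.16e+05 = 1.242e+05 Pa

1.242e+05


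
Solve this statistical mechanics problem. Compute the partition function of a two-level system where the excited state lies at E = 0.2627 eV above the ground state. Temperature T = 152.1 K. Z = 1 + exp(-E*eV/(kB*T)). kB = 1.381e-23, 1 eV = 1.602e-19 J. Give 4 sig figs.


Step 1: Compute beta*E = E*eV/(kB*T) = 0.2627*1.602e-19/(1.381e-23*152.1) = 20.04
Step 2: exp(-beta*E) = exp(-20.04) = 1.989e-09
Step 3: Z = 1 + 1.989e-09 = 1

1


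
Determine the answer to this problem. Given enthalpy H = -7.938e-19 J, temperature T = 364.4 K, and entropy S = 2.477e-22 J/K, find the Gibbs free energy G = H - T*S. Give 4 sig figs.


Step 1: T*S = 364.4 * 2.477e-22 = 9.026e-20 J
Step 2: G = H - T*S = -7.938e-19 - 9.026e-20
Step 3: G = -8.841e-19 J

-8.841e-19


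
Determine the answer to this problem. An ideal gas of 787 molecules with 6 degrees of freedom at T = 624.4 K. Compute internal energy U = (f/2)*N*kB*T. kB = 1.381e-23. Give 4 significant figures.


Step 1: f/2 = 6/2 = 3.0
Step 2: N*kB*T = 787*1.381e-23*624.4 = 6.786e-18
Step 3: U = 3.0 * 6.786e-18 = 2.036e-17 J

2.036e-17


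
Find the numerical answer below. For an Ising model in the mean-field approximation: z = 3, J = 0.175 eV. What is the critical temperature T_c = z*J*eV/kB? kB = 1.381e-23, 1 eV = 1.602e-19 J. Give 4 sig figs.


Step 1: z*J = 3*0.175 = 0.525 eV
Step 2: Convert to Joules: 0.525*1.602e-19 = 8.41e-20 J
Step 3: T_c = 8.41e-20 / 1.381e-23 = 6090 K

6090


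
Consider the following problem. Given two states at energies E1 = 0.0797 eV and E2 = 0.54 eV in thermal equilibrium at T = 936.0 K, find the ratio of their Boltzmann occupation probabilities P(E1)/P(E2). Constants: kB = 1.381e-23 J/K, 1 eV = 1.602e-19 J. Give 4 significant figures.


Step 1: Compute energy difference dE = E1 - E2 = 0.0797 - 0.54 = -0.4603 eV
Step 2: Convert to Joules: dE_J = -0.4603 * 1.602e-19 = -7.374e-20 J
Step 3: Compute exponent = -dE_J / (kB * T) = -(-7.374e-20) / (1.381e-23 * 936.0) = 5.705
Step 4: P(E1)/P(E2) = exp(5.705) = 300.3

300.3


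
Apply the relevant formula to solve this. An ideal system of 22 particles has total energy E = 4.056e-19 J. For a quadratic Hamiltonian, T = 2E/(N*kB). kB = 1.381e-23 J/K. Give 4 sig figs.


Step 1: Numerator = 2*E = 2*4.056e-19 = 8.112e-19 J
Step 2: Denominator = N*kB = 22*1.381e-23 = 3.038e-22
Step 3: T = 8.112e-19 / 3.038e-22 = 2670 K

2670


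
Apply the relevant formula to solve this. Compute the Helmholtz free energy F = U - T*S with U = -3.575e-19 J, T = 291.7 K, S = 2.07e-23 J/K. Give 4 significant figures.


Step 1: T*S = 291.7 * 2.07e-23 = 6.038e-21 J
Step 2: F = U - T*S = -3.575e-19 - 6.038e-21
Step 3: F = -3.635e-19 J

-3.635e-19


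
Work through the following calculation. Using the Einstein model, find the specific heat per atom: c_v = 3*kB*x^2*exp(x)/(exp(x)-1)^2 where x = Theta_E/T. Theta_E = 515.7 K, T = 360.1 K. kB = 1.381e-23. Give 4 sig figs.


Step 1: x = Theta_E/T = 515.7/360.1 = 1.432
Step 2: x^2 = 2.051
Step 3: exp(x) = 4.187
Step 4: c_v = 3*1.381e-23*2.051*4.187/(4.187-1)^2 = 3.502e-23

3.502e-23


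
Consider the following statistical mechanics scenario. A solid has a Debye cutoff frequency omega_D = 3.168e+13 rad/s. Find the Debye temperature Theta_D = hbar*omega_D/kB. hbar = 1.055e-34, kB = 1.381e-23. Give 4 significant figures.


Step 1: hbar*omega_D = 1.055e-34 * 3.168e+13 = 3.342e-21 J
Step 2: Theta_D = 3.342e-21 / 1.381e-23
Step 3: Theta_D = 242 K

242


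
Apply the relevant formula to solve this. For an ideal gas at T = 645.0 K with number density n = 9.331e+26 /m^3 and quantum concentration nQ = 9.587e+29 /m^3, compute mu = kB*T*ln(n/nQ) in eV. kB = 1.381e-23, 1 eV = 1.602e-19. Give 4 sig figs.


Step 1: n/nQ = 9.331e+26/9.587e+29 = 0.0009733
Step 2: ln(n/nQ) = -6.935
Step 3: mu = kB*T*ln(n/nQ) = 8.907e-21*-6.935 = -6.177e-20 J
Step 4: Convert to eV: -6.177e-20/1.602e-19 = -0.3856 eV

-0.3856


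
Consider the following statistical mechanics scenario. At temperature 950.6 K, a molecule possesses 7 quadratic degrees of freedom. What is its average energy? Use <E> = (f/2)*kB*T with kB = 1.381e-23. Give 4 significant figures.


Step 1: f/2 = 7/2 = 3.5
Step 2: kB*T = 1.381e-23 * 950.6 = 1.313e-20
Step 3: <E> = 3.5 * 1.313e-20 = 4.595e-20 J

4.595e-20


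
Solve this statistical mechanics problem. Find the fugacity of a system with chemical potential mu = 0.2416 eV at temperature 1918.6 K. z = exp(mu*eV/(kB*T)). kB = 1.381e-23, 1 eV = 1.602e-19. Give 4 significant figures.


Step 1: Convert mu to Joules: 0.2416*1.602e-19 = 3.87e-20 J
Step 2: kB*T = 1.381e-23*1918.6 = 2.65e-20 J
Step 3: mu/(kB*T) = 1.461
Step 4: z = exp(1.461) = 4.309

4.309


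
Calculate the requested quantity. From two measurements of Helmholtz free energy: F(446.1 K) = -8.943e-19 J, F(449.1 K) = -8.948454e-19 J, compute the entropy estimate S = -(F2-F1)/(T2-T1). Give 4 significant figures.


Step 1: dF = F2 - F1 = -8.948454e-19 - (-8.943e-19) = -5.454e-22 J
Step 2: dT = T2 - T1 = 449.1 - 446.1 = 3 K
Step 3: S = -dF/dT = -(-5.454e-22)/3 = 1.818e-22 J/K

1.818e-22


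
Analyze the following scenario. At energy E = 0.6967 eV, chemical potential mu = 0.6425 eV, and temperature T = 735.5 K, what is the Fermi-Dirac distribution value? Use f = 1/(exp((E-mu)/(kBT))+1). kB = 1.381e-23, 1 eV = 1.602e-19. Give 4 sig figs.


Step 1: (E - mu) = 0.6967 - 0.6425 = 0.0542 eV
Step 2: Convert: (E-mu)*eV = 8.683e-21 J
Step 3: x = (E-mu)*eV/(kB*T) = 0.8548
Step 4: f = 1/(exp(0.8548)+1) = 0.2984

0.2984


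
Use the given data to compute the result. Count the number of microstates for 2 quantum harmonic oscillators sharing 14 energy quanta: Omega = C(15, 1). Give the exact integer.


Step 1: Use binomial coefficient C(15, 1)
Step 2: Numerator = 15! / 14!
Step 3: Denominator = 1!
Step 4: Omega = 15

15


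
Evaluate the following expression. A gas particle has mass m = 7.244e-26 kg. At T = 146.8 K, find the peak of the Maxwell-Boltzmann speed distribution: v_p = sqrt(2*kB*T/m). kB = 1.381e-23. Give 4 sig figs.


Step 1: Numerator = 2*kB*T = 2*1.381e-23*146.8 = 4.055e-21
Step 2: Ratio = 4.055e-21 / 7.244e-26 = 5.597e+04
Step 3: v_p = sqrt(5.597e+04) = 236.6 m/s

236.6


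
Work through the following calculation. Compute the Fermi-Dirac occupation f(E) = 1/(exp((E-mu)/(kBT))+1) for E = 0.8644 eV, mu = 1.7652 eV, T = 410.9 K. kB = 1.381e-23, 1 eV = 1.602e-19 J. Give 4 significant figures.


Step 1: (E - mu) = 0.8644 - 1.7652 = -0.9008 eV
Step 2: Convert: (E-mu)*eV = -1.443e-19 J
Step 3: x = (E-mu)*eV/(kB*T) = -25.43
Step 4: f = 1/(exp(-25.43)+1) = 1

1


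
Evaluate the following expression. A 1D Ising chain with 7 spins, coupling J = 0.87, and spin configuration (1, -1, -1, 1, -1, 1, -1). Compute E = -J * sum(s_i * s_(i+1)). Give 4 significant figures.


Step 1: Nearest-neighbor products: -1, 1, -1, -1, -1, -1
Step 2: Sum of products = -4
Step 3: E = -0.87 * -4 = 3.48

3.48


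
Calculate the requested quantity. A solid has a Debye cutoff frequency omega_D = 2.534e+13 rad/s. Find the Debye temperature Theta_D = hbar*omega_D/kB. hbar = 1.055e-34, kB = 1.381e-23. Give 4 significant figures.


Step 1: hbar*omega_D = 1.055e-34 * 2.534e+13 = 2.673e-21 J
Step 2: Theta_D = 2.673e-21 / 1.381e-23
Step 3: Theta_D = 193.6 K

193.6


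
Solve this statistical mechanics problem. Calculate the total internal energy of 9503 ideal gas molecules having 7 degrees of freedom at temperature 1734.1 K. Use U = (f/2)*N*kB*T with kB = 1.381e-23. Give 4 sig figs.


Step 1: f/2 = 7/2 = 3.5
Step 2: N*kB*T = 9503*1.381e-23*1734.1 = 2.276e-16
Step 3: U = 3.5 * 2.276e-16 = 7.965e-16 J

7.965e-16


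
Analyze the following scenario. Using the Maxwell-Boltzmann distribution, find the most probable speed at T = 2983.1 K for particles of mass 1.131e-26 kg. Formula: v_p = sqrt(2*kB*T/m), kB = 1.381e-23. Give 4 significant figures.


Step 1: Numerator = 2*kB*T = 2*1.381e-23*2983.1 = 8.239e-20
Step 2: Ratio = 8.239e-20 / 1.131e-26 = 7.285e+06
Step 3: v_p = sqrt(7.285e+06) = 2699 m/s

2699


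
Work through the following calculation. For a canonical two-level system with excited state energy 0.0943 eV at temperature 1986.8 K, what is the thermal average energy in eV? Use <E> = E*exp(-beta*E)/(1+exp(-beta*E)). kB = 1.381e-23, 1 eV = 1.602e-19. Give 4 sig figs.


Step 1: beta*E = 0.0943*1.602e-19/(1.381e-23*1986.8) = 0.5506
Step 2: exp(-beta*E) = 0.5766
Step 3: <E> = 0.0943*0.5766/(1+0.5766) = 0.03449 eV

0.03449


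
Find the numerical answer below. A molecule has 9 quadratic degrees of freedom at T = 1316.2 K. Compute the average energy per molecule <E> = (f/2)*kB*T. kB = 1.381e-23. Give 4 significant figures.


Step 1: f/2 = 9/2 = 4.5
Step 2: kB*T = 1.381e-23 * 1316.2 = 1.818e-20
Step 3: <E> = 4.5 * 1.818e-20 = 8.18e-20 J

8.18e-20


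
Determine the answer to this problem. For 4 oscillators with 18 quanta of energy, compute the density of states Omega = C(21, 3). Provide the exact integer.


Step 1: Use binomial coefficient C(21, 3)
Step 2: Numerator = 21! / 18!
Step 3: Denominator = 3!
Step 4: Omega = 1330

1330


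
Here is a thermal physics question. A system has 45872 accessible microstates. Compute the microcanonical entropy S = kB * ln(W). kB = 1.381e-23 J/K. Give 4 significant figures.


Step 1: ln(W) = ln(45872) = 10.73
Step 2: S = kB * ln(W) = 1.381e-23 * 10.73
Step 3: S = 1.482e-22 J/K

1.482e-22


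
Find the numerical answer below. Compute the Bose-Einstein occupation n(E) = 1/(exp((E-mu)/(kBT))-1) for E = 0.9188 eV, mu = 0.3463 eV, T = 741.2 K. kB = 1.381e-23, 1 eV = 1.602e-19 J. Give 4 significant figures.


Step 1: (E - mu) = 0.5725 eV
Step 2: x = (E-mu)*eV/(kB*T) = 0.5725*1.602e-19/(1.381e-23*741.2) = 8.96
Step 3: exp(x) = 7786
Step 4: n = 1/(exp(x)-1) = 0.0001285

0.0001285


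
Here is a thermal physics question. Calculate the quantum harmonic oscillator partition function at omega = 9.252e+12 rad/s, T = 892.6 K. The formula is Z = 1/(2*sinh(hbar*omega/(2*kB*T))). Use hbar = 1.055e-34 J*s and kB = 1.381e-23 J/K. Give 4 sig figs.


Step 1: Compute x = hbar*omega/(kB*T) = 1.055e-34*9.252e+12/(1.381e-23*892.6) = 0.07918
Step 2: x/2 = 0.03959
Step 3: sinh(x/2) = 0.0396
Step 4: Z = 1/(2*0.0396) = 12.63

12.63


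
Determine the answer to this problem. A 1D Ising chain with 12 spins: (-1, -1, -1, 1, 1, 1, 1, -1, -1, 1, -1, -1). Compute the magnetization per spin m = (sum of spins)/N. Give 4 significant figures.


Step 1: Count up spins (+1): 5, down spins (-1): 7
Step 2: Total magnetization M = 5 - 7 = -2
Step 3: m = M/N = -2/12 = -0.1667

-0.1667


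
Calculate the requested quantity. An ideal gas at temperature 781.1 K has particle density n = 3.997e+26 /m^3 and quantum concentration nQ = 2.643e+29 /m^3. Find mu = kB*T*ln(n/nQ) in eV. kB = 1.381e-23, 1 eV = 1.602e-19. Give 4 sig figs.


Step 1: n/nQ = 3.997e+26/2.643e+29 = 0.001512
Step 2: ln(n/nQ) = -6.494
Step 3: mu = kB*T*ln(n/nQ) = 1.079e-20*-6.494 = -7.005e-20 J
Step 4: Convert to eV: -7.005e-20/1.602e-19 = -0.4373 eV

-0.4373


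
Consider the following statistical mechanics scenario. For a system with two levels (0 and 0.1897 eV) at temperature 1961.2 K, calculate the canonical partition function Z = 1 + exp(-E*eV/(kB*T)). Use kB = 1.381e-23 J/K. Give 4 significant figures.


Step 1: Compute beta*E = E*eV/(kB*T) = 0.1897*1.602e-19/(1.381e-23*1961.2) = 1.122
Step 2: exp(-beta*E) = exp(-1.122) = 0.3256
Step 3: Z = 1 + 0.3256 = 1.326

1.326


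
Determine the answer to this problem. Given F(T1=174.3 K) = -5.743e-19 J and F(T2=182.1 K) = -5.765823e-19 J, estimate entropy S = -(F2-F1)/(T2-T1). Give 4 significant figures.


Step 1: dF = F2 - F1 = -5.765823e-19 - (-5.743e-19) = -2.2823e-21 J
Step 2: dT = T2 - T1 = 182.1 - 174.3 = 7.8 K
Step 3: S = -dF/dT = -(-2.2823e-21)/7.8 = 2.926e-22 J/K

2.926e-22


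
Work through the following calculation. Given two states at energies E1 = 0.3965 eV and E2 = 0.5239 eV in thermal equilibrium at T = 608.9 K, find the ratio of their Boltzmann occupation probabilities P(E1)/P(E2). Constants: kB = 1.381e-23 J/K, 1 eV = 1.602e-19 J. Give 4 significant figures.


Step 1: Compute energy difference dE = E1 - E2 = 0.3965 - 0.5239 = -0.1274 eV
Step 2: Convert to Joules: dE_J = -0.1274 * 1.602e-19 = -2.041e-20 J
Step 3: Compute exponent = -dE_J / (kB * T) = -(-2.041e-20) / (1.381e-23 * 608.9) = 2.427
Step 4: P(E1)/P(E2) = exp(2.427) = 11.33

11.33


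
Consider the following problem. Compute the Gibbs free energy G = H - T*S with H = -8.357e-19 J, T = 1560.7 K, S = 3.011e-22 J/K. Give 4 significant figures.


Step 1: T*S = 1560.7 * 3.011e-22 = 4.699e-19 J
Step 2: G = H - T*S = -8.357e-19 - 4.699e-19
Step 3: G = -1.306e-18 J

-1.306e-18


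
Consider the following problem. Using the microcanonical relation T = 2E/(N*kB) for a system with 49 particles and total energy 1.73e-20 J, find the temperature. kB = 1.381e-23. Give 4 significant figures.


Step 1: Numerator = 2*E = 2*1.73e-20 = 3.46e-20 J
Step 2: Denominator = N*kB = 49*1.381e-23 = 6.767e-22
Step 3: T = 3.46e-20 / 6.767e-22 = 51.13 K

51.13


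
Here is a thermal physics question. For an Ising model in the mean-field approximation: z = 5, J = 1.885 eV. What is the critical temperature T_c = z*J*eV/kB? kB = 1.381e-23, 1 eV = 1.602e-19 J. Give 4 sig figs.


Step 1: z*J = 5*1.885 = 9.425 eV
Step 2: Convert to Joules: 9.425*1.602e-19 = 1.51e-18 J
Step 3: T_c = 1.51e-18 / 1.381e-23 = 1.093e+05 K

1.093e+05


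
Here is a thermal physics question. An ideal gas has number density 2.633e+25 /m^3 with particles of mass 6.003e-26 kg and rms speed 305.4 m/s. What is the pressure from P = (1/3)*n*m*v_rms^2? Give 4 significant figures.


Step 1: v_rms^2 = 305.4^2 = 9.327e+04
Step 2: n*m = 2.633e+25*6.003e-26 = 1.581
Step 3: P = (1/3)*1.581*9.327e+04 = 4.914e+04 Pa

4.914e+04


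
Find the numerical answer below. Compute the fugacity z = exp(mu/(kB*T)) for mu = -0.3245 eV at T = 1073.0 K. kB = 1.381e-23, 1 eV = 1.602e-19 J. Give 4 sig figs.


Step 1: Convert mu to Joules: -0.3245*1.602e-19 = -5.198e-20 J
Step 2: kB*T = 1.381e-23*1073.0 = 1.482e-20 J
Step 3: mu/(kB*T) = -3.508
Step 4: z = exp(-3.508) = 0.02995

0.02995


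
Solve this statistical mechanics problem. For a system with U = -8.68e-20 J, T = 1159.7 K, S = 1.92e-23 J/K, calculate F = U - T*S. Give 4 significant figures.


Step 1: T*S = 1159.7 * 1.92e-23 = 2.227e-20 J
Step 2: F = U - T*S = -8.68e-20 - 2.227e-20
Step 3: F = -1.091e-19 J

-1.091e-19


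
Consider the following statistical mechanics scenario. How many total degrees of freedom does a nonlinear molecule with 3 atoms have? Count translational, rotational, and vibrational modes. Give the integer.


Step 1: Translational DOF = 3
Step 2: Rotational DOF (nonlinear) = 3
Step 3: Vibrational DOF = 3*3 - 6 = 3
Step 4: Total = 3 + 3 + 3 = 9

9


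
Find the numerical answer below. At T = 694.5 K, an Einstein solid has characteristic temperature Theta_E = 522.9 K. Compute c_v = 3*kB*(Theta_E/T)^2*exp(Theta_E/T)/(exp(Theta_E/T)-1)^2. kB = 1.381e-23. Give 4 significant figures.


Step 1: x = Theta_E/T = 522.9/694.5 = 0.7529
Step 2: x^2 = 0.5669
Step 3: exp(x) = 2.123
Step 4: c_v = 3*1.381e-23*0.5669*2.123/(2.123-1)^2 = 3.953e-23

3.953e-23


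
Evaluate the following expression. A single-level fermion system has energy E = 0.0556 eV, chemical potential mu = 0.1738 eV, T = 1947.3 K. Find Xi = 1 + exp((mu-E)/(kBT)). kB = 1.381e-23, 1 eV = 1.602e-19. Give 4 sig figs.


Step 1: (mu - E) = 0.1738 - 0.0556 = 0.1182 eV
Step 2: x = (mu-E)*eV/(kB*T) = 0.1182*1.602e-19/(1.381e-23*1947.3) = 0.7041
Step 3: exp(x) = 2.022
Step 4: Xi = 1 + 2.022 = 3.022

3.022


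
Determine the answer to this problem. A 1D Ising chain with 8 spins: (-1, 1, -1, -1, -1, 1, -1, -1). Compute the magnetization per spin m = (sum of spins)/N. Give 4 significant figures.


Step 1: Count up spins (+1): 2, down spins (-1): 6
Step 2: Total magnetization M = 2 - 6 = -4
Step 3: m = M/N = -4/8 = -0.5

-0.5


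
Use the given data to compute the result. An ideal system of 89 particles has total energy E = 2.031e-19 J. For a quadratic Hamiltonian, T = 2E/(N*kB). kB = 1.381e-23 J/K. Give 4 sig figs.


Step 1: Numerator = 2*E = 2*2.031e-19 = 4.062e-19 J
Step 2: Denominator = N*kB = 89*1.381e-23 = 1.229e-21
Step 3: T = 4.062e-19 / 1.229e-21 = 330.5 K

330.5


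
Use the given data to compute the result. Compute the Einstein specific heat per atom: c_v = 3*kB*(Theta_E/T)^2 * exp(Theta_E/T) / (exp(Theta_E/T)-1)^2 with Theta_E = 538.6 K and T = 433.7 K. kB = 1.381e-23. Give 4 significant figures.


Step 1: x = Theta_E/T = 538.6/433.7 = 1.242
Step 2: x^2 = 1.542
Step 3: exp(x) = 3.462
Step 4: c_v = 3*1.381e-23*1.542*3.462/(3.462-1)^2 = 3.649e-23

3.649e-23


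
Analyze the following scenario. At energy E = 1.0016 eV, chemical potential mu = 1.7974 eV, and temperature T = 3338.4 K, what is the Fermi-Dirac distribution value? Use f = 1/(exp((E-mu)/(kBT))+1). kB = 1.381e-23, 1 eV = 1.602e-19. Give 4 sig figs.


Step 1: (E - mu) = 1.0016 - 1.7974 = -0.7958 eV
Step 2: Convert: (E-mu)*eV = -1.275e-19 J
Step 3: x = (E-mu)*eV/(kB*T) = -2.765
Step 4: f = 1/(exp(-2.765)+1) = 0.9408

0.9408


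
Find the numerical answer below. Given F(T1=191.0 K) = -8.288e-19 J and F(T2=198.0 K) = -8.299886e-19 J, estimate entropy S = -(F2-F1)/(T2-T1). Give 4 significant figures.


Step 1: dF = F2 - F1 = -8.299886e-19 - (-8.288e-19) = -1.1886e-21 J
Step 2: dT = T2 - T1 = 198.0 - 191.0 = 7 K
Step 3: S = -dF/dT = -(-1.1886e-21)/7 = 1.698e-22 J/K

1.698e-22


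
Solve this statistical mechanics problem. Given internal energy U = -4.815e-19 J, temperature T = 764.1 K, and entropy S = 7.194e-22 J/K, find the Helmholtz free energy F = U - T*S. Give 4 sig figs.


Step 1: T*S = 764.1 * 7.194e-22 = 5.497e-19 J
Step 2: F = U - T*S = -4.815e-19 - 5.497e-19
Step 3: F = -1.031e-18 J

-1.031e-18


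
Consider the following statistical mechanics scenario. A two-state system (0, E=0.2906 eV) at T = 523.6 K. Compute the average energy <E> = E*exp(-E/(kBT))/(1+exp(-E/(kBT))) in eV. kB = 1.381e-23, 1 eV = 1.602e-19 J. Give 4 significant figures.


Step 1: beta*E = 0.2906*1.602e-19/(1.381e-23*523.6) = 6.438
Step 2: exp(-beta*E) = 0.001599
Step 3: <E> = 0.2906*0.001599/(1+0.001599) = 0.000464 eV

0.000464


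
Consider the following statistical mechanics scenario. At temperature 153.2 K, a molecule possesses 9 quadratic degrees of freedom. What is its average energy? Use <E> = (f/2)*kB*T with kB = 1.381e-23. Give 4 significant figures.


Step 1: f/2 = 9/2 = 4.5
Step 2: kB*T = 1.381e-23 * 153.2 = 2.116e-21
Step 3: <E> = 4.5 * 2.116e-21 = 9.521e-21 J

9.521e-21


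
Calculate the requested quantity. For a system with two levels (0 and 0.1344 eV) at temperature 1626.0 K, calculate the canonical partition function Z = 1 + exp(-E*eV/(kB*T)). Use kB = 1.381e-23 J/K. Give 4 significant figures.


Step 1: Compute beta*E = E*eV/(kB*T) = 0.1344*1.602e-19/(1.381e-23*1626.0) = 0.9588
Step 2: exp(-beta*E) = exp(-0.9588) = 0.3833
Step 3: Z = 1 + 0.3833 = 1.383

1.383


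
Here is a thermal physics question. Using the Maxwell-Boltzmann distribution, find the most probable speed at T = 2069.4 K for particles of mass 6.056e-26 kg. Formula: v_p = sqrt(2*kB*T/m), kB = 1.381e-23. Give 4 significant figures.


Step 1: Numerator = 2*kB*T = 2*1.381e-23*2069.4 = 5.716e-20
Step 2: Ratio = 5.716e-20 / 6.056e-26 = 9.438e+05
Step 3: v_p = sqrt(9.438e+05) = 971.5 m/s

971.5


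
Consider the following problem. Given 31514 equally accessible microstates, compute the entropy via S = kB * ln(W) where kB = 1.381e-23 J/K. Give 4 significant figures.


Step 1: ln(W) = ln(31514) = 10.36
Step 2: S = kB * ln(W) = 1.381e-23 * 10.36
Step 3: S = 1.43e-22 J/K

1.43e-22


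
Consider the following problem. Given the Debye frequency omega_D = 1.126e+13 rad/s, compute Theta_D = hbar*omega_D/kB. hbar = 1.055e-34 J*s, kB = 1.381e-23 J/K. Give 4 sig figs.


Step 1: hbar*omega_D = 1.055e-34 * 1.126e+13 = 1.188e-21 J
Step 2: Theta_D = 1.188e-21 / 1.381e-23
Step 3: Theta_D = 86.02 K

86.02


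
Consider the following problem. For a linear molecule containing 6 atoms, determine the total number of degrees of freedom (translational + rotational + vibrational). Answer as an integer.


Step 1: Translational DOF = 3
Step 2: Rotational DOF (linear) = 2
Step 3: Vibrational DOF = 3*6 - 5 = 13
Step 4: Total = 3 + 2 + 13 = 18

18


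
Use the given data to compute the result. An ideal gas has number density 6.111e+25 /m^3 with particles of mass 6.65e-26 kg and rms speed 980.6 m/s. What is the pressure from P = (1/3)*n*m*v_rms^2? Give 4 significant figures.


Step 1: v_rms^2 = 980.6^2 = 9.616e+05
Step 2: n*m = 6.111e+25*6.65e-26 = 4.064
Step 3: P = (1/3)*4.064*9.616e+05 = 1.303e+06 Pa

1.303e+06


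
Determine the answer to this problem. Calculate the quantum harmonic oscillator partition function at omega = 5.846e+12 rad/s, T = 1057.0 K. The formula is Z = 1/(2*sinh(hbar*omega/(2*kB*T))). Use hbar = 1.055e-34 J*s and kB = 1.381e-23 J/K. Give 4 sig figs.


Step 1: Compute x = hbar*omega/(kB*T) = 1.055e-34*5.846e+12/(1.381e-23*1057.0) = 0.04225
Step 2: x/2 = 0.02113
Step 3: sinh(x/2) = 0.02113
Step 4: Z = 1/(2*0.02113) = 23.67

23.67


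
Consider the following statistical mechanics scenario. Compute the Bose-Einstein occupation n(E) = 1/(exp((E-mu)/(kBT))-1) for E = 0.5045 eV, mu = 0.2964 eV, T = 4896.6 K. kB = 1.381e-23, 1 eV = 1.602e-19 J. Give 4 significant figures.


Step 1: (E - mu) = 0.2081 eV
Step 2: x = (E-mu)*eV/(kB*T) = 0.2081*1.602e-19/(1.381e-23*4896.6) = 0.493
Step 3: exp(x) = 1.637
Step 4: n = 1/(exp(x)-1) = 1.569

1.569


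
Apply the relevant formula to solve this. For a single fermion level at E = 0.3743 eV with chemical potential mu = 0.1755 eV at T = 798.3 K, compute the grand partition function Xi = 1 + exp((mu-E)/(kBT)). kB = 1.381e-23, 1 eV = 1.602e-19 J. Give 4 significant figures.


Step 1: (mu - E) = 0.1755 - 0.3743 = -0.1988 eV
Step 2: x = (mu-E)*eV/(kB*T) = -0.1988*1.602e-19/(1.381e-23*798.3) = -2.889
Step 3: exp(x) = 0.05564
Step 4: Xi = 1 + 0.05564 = 1.056

1.056


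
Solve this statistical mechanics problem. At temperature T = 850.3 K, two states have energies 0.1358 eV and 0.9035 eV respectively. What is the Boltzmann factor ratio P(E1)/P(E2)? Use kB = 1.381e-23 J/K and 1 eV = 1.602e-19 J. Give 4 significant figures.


Step 1: Compute energy difference dE = E1 - E2 = 0.1358 - 0.9035 = -0.7677 eV
Step 2: Convert to Joules: dE_J = -0.7677 * 1.602e-19 = -1.23e-19 J
Step 3: Compute exponent = -dE_J / (kB * T) = -(-1.23e-19) / (1.381e-23 * 850.3) = 10.47
Step 4: P(E1)/P(E2) = exp(10.47) = 3.536e+04

3.536e+04


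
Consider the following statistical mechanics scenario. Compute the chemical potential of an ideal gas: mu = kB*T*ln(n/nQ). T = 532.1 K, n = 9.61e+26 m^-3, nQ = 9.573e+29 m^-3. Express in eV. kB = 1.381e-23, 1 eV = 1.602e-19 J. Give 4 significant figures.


Step 1: n/nQ = 9.61e+26/9.573e+29 = 0.001004
Step 2: ln(n/nQ) = -6.904
Step 3: mu = kB*T*ln(n/nQ) = 7.348e-21*-6.904 = -5.073e-20 J
Step 4: Convert to eV: -5.073e-20/1.602e-19 = -0.3167 eV

-0.3167


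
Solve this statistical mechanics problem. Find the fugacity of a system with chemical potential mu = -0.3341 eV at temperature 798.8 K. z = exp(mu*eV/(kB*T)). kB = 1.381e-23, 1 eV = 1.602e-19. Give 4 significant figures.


Step 1: Convert mu to Joules: -0.3341*1.602e-19 = -5.352e-20 J
Step 2: kB*T = 1.381e-23*798.8 = 1.103e-20 J
Step 3: mu/(kB*T) = -4.852
Step 4: z = exp(-4.852) = 0.007814

0.007814


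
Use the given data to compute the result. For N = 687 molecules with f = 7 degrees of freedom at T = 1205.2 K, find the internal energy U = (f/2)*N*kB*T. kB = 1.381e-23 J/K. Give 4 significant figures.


Step 1: f/2 = 7/2 = 3.5
Step 2: N*kB*T = 687*1.381e-23*1205.2 = 1.143e-17
Step 3: U = 3.5 * 1.143e-17 = 4.002e-17 J

4.002e-17


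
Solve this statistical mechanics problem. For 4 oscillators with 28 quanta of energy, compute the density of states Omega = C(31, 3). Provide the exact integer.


Step 1: Use binomial coefficient C(31, 3)
Step 2: Numerator = 31! / 28!
Step 3: Denominator = 3!
Step 4: Omega = 4495

4495


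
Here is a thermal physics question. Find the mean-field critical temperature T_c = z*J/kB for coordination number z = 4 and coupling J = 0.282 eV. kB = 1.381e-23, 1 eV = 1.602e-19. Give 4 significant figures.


Step 1: z*J = 4*0.282 = 1.128 eV
Step 2: Convert to Joules: 1.128*1.602e-19 = 1.807e-19 J
Step 3: T_c = 1.807e-19 / 1.381e-23 = 1.309e+04 K

1.309e+04


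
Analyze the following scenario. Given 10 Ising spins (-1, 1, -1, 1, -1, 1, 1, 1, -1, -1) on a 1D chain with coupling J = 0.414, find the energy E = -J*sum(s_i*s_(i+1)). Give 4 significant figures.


Step 1: Nearest-neighbor products: -1, -1, -1, -1, -1, 1, 1, -1, 1
Step 2: Sum of products = -3
Step 3: E = -0.414 * -3 = 1.242

1.242


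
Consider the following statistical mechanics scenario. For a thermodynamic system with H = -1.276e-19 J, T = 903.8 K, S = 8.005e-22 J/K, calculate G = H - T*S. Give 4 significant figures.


Step 1: T*S = 903.8 * 8.005e-22 = 7.235e-19 J
Step 2: G = H - T*S = -1.276e-19 - 7.235e-19
Step 3: G = -8.511e-19 J

-8.511e-19


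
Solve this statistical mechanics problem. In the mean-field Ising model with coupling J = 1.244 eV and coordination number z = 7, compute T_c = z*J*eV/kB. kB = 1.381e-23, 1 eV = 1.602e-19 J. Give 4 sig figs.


Step 1: z*J = 7*1.244 = 8.708 eV
Step 2: Convert to Joules: 8.708*1.602e-19 = 1.395e-18 J
Step 3: T_c = 1.395e-18 / 1.381e-23 = 1.01e+05 K

1.01e+05


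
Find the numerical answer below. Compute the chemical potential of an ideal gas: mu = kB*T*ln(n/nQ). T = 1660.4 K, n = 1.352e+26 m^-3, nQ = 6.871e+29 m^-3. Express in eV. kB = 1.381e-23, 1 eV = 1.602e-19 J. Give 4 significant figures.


Step 1: n/nQ = 1.352e+26/6.871e+29 = 0.0001968
Step 2: ln(n/nQ) = -8.533
Step 3: mu = kB*T*ln(n/nQ) = 2.293e-20*-8.533 = -1.957e-19 J
Step 4: Convert to eV: -1.957e-19/1.602e-19 = -1.221 eV

-1.221


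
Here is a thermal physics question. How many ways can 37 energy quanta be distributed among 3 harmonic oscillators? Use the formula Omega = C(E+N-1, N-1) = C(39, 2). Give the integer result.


Step 1: Use binomial coefficient C(39, 2)
Step 2: Numerator = 39! / 37!
Step 3: Denominator = 2!
Step 4: Omega = 741

741


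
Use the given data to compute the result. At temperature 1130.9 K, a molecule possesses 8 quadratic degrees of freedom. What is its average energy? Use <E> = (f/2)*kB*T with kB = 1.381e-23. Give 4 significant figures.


Step 1: f/2 = 8/2 = 4
Step 2: kB*T = 1.381e-23 * 1130.9 = 1.562e-20
Step 3: <E> = 4 * 1.562e-20 = 6.247e-20 J

6.247e-20


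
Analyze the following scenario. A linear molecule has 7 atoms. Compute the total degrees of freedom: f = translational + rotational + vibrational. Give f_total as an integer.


Step 1: Translational DOF = 3
Step 2: Rotational DOF (linear) = 2
Step 3: Vibrational DOF = 3*7 - 5 = 16
Step 4: Total = 3 + 2 + 16 = 21

21


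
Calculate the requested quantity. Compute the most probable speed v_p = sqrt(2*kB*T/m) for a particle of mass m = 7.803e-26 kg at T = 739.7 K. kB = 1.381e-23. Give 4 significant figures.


Step 1: Numerator = 2*kB*T = 2*1.381e-23*739.7 = 2.043e-20
Step 2: Ratio = 2.043e-20 / 7.803e-26 = 2.618e+05
Step 3: v_p = sqrt(2.618e+05) = 511.7 m/s

511.7


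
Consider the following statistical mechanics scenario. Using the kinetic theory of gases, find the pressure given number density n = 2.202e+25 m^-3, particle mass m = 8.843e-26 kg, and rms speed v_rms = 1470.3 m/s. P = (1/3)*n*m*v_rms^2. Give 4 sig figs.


Step 1: v_rms^2 = 1470.3^2 = 2.162e+06
Step 2: n*m = 2.202e+25*8.843e-26 = 1.947
Step 3: P = (1/3)*1.947*2.162e+06 = 1.403e+06 Pa

1.403e+06
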